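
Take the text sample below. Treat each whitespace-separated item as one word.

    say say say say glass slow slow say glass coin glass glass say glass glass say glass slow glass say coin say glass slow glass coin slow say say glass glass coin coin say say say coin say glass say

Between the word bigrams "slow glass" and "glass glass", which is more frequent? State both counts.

"slow glass": 2 occurrences
"glass glass": 3 occurrences

"glass glass" (3 vs 2)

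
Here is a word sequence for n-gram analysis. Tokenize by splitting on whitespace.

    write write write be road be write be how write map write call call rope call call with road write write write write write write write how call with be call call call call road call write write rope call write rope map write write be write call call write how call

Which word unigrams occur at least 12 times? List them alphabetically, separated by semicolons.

Unigram counts meeting the condition (at least 12 times):
  call: 14
  write: 20

call; write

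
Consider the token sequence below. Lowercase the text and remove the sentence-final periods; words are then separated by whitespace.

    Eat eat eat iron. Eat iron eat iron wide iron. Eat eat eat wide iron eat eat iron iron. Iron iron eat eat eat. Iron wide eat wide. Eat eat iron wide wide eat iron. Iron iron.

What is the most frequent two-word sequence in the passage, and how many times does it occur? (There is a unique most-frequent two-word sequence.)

"eat eat", 8 times

Bigram frequencies (highest first):
  eat eat: 8
  eat iron: 7
  iron eat: 5
  iron iron: 5
  iron wide: 3
  wide eat: 3
  … (3 more, each ≤ 2)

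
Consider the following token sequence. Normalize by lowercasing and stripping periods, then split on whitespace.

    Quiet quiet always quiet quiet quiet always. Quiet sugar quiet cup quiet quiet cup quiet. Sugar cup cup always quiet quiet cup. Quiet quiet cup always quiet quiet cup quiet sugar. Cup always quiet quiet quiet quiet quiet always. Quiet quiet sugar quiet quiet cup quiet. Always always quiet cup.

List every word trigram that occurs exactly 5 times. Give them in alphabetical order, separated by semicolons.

always quiet quiet; quiet cup quiet; quiet quiet cup

Trigram counts meeting the condition (exactly 5 times):
  always quiet quiet: 5
  quiet cup quiet: 5
  quiet quiet cup: 5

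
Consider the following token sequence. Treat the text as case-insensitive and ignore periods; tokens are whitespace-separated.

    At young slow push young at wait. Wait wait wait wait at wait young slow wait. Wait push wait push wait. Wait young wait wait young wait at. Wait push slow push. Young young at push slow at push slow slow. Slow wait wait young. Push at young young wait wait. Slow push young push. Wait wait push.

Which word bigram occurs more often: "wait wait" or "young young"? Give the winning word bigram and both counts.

"wait wait" (10 vs 2)

"wait wait": 10 occurrences
"young young": 2 occurrences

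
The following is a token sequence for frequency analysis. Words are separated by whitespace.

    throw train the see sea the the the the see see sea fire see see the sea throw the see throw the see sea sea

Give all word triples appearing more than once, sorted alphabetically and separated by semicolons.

Trigram counts meeting the condition (more than once):
  the see sea: 2
  the the the: 2
  throw the see: 2

the see sea; the the the; throw the see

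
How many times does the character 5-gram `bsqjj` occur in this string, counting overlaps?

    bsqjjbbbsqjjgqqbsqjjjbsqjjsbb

4

Sliding a length-5 window over the 29 characters (25 positions):
  position 1–5: bsqjj
  position 8–12: bsqjj
  position 16–20: bsqjj
  position 22–26: bsqjj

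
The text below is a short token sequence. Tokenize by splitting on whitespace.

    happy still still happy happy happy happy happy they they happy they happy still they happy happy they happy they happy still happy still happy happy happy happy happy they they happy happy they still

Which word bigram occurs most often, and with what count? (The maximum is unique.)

Bigram frequencies (highest first):
  happy happy: 10
  happy they: 6
  they happy: 6
  happy still: 4
  still happy: 3
  they they: 2
  … (3 more, each ≤ 1)

"happy happy", 10 times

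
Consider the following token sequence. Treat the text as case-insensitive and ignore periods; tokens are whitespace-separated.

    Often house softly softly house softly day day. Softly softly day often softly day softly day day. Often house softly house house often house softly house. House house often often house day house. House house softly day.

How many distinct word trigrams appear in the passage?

27

37 tokens → 35 trigram windows in total.
Repeated trigrams (each contributes count−1 duplicates):
  often house softly: 3
  house house house: 2
  house house often: 2
  house softly day: 2
  house softly house: 2
  softly day day: 2
  softly house house: 2
8 duplicate windows → 35 − 8 = 27 distinct.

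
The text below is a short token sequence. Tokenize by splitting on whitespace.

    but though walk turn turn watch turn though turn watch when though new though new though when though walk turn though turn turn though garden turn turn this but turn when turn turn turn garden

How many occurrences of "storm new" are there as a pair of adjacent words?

0

Scanning the 34 overlapping bigram windows for "storm new":
  (none found)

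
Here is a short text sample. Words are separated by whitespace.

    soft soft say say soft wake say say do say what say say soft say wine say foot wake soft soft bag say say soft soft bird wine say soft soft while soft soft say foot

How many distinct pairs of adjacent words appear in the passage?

21

36 tokens → 35 bigram windows in total.
Repeated bigrams (each contributes count−1 duplicates):
  soft soft: 5
  say say: 4
  say soft: 4
  soft say: 3
  say foot: 2
  wine say: 2
14 duplicate windows → 35 − 14 = 21 distinct.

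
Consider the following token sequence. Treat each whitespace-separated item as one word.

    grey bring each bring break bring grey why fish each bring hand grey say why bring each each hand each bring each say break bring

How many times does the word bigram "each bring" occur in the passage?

Scanning the 24 overlapping bigram windows for "each bring":
  position 3–4: each bring
  position 10–11: each bring
  position 20–21: each bring

3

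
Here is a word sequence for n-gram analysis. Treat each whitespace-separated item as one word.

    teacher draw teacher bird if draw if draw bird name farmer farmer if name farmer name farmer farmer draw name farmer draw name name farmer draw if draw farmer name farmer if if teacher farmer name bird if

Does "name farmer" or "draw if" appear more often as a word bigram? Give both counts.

"name farmer": 6 occurrences
"draw if": 2 occurrences

"name farmer" (6 vs 2)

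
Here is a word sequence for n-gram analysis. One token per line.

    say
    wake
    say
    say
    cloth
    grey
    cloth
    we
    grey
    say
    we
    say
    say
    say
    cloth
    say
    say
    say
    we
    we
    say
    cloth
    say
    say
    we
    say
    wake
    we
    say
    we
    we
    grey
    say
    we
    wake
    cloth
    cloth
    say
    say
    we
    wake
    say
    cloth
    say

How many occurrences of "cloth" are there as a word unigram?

7

Scanning the 44 tokens for "cloth":
  position 5: cloth
  position 7: cloth
  position 15: cloth
  position 22: cloth
  position 36: cloth
  position 37: cloth
  position 43: cloth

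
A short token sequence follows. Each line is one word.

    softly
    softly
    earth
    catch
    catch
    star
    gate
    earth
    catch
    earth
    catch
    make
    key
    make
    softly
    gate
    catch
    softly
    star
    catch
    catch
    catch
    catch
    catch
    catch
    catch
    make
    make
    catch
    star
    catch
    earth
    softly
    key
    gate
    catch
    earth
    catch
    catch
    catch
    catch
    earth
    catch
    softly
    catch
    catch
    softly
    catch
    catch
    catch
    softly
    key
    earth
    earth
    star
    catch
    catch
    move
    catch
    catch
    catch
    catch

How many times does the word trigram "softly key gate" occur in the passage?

Scanning the 60 overlapping trigram windows for "softly key gate":
  position 33–35: softly key gate

1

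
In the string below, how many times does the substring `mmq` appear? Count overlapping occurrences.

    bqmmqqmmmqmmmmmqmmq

Sliding a length-3 window over the 19 characters (17 positions):
  position 3–5: mmq
  position 8–10: mmq
  position 14–16: mmq
  position 17–19: mmq

4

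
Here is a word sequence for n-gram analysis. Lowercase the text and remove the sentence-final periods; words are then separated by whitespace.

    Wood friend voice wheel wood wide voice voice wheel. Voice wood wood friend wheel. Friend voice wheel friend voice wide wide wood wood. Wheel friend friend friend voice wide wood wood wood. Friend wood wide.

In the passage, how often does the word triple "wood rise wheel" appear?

Scanning the 33 overlapping trigram windows for "wood rise wheel":
  (none found)

0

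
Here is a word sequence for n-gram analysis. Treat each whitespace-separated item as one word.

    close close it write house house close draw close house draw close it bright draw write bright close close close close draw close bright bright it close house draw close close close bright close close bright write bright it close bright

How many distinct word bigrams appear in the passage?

20

41 tokens → 40 bigram windows in total.
Repeated bigrams (each contributes count−1 duplicates):
  close close: 7
  close bright: 4
  draw close: 4
  bright close: 2
  bright it: 2
  close draw: 2
  close house: 2
  close it: 2
  … (3 more repeated)
20 duplicate windows → 40 − 20 = 20 distinct.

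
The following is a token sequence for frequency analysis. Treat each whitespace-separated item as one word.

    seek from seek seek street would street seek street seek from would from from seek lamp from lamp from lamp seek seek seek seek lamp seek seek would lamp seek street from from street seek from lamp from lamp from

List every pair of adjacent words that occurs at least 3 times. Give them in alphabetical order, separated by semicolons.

from lamp; lamp from; lamp seek; seek from; seek seek; seek street; street seek

Bigram counts meeting the condition (at least 3 times):
  from lamp: 4
  lamp from: 4
  lamp seek: 3
  seek from: 3
  seek seek: 5
  seek street: 3
  street seek: 3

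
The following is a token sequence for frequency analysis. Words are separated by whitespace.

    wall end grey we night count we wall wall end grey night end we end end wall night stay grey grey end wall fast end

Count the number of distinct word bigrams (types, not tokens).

21

25 tokens → 24 bigram windows in total.
Repeated bigrams (each contributes count−1 duplicates):
  end grey: 2
  end wall: 2
  wall end: 2
3 duplicate windows → 24 − 3 = 21 distinct.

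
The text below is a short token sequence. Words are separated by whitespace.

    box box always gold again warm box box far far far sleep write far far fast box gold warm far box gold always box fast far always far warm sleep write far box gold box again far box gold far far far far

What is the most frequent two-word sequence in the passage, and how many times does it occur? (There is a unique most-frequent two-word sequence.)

"far far", 6 times

Bigram frequencies (highest first):
  far far: 6
  box gold: 4
  far box: 3
  box box: 2
  sleep write: 2
  write far: 2
  … (23 more, each ≤ 1)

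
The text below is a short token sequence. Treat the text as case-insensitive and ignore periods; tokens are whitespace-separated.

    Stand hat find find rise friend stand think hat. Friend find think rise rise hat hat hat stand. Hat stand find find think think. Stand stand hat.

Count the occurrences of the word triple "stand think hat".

Scanning the 25 overlapping trigram windows for "stand think hat":
  position 7–9: stand think hat

1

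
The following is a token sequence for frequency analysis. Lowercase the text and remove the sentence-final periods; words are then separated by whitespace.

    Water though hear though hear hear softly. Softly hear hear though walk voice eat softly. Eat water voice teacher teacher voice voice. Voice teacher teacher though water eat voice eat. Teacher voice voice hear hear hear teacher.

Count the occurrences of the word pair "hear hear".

Scanning the 36 overlapping bigram windows for "hear hear":
  position 5–6: hear hear
  position 9–10: hear hear
  position 34–35: hear hear
  position 35–36: hear hear

4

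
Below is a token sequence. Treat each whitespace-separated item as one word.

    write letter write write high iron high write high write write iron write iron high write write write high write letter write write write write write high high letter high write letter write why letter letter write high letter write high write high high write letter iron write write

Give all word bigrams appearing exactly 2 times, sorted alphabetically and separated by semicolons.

Bigram counts meeting the condition (exactly 2 times):
  high high: 2
  high letter: 2
  iron high: 2
  iron write: 2
  write iron: 2

high high; high letter; iron high; iron write; write iron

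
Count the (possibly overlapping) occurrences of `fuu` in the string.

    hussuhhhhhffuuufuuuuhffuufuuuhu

4

Sliding a length-3 window over the 31 characters (29 positions):
  position 12–14: fuu
  position 16–18: fuu
  position 23–25: fuu
  position 26–28: fuu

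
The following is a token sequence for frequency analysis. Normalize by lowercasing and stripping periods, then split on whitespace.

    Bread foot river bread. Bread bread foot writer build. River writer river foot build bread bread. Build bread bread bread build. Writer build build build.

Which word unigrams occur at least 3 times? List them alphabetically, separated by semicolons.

bread; build; foot; river; writer

Unigram counts meeting the condition (at least 3 times):
  bread: 9
  build: 7
  foot: 3
  river: 3
  writer: 3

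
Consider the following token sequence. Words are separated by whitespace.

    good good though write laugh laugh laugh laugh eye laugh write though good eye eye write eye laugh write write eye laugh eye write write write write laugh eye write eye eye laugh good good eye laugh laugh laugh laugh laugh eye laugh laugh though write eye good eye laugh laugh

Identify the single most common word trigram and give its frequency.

Trigram frequencies (highest first):
  laugh laugh laugh: 5
  eye laugh laugh: 3
  laugh laugh eye: 2
  laugh eye laugh: 2
  eye laugh write: 2
  eye write eye: 2
  … (29 more, each ≤ 2)

"laugh laugh laugh", 5 times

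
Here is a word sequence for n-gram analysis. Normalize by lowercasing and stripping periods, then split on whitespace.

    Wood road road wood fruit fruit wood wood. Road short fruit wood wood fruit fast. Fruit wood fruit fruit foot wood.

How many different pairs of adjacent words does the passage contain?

21 tokens → 20 bigram windows in total.
Repeated bigrams (each contributes count−1 duplicates):
  fruit wood: 3
  wood fruit: 3
  fruit fruit: 2
  wood road: 2
  wood wood: 2
7 duplicate windows → 20 − 7 = 13 distinct.

13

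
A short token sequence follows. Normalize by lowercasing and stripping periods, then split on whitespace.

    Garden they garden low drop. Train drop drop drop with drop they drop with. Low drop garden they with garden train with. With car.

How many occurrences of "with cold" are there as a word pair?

Scanning the 23 overlapping bigram windows for "with cold":
  (none found)

0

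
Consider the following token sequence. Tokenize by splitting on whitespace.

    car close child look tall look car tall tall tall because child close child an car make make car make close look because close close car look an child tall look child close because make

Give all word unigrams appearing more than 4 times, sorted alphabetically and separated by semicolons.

car; child; close; look; tall

Unigram counts meeting the condition (more than 4 times):
  car: 5
  child: 5
  close: 6
  look: 5
  tall: 5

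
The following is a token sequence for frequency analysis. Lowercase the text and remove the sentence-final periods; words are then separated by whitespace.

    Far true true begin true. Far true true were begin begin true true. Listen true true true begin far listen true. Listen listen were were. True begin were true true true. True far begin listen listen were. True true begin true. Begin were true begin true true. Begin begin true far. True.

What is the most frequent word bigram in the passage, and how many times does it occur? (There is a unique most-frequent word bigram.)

Bigram frequencies (highest first):
  true true: 10
  true begin: 7
  begin true: 5
  were true: 4
  far true: 3
  true far: 3
  … (13 more, each ≤ 2)

"true true", 10 times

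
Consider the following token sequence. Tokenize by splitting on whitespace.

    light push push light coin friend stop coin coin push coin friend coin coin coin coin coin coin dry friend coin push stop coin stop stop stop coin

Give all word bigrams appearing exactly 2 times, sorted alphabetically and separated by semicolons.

coin friend; coin push; friend coin; stop stop

Bigram counts meeting the condition (exactly 2 times):
  coin friend: 2
  coin push: 2
  friend coin: 2
  stop stop: 2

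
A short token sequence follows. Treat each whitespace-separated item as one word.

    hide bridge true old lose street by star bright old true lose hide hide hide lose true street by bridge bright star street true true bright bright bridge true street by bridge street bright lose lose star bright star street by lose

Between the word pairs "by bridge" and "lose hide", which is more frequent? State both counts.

"by bridge" (2 vs 1)

"by bridge": 2 occurrences
"lose hide": 1 occurrence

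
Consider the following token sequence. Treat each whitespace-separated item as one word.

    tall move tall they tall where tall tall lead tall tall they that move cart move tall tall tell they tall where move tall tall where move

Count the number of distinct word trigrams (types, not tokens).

22

27 tokens → 25 trigram windows in total.
Repeated trigrams (each contributes count−1 duplicates):
  move tall tall: 2
  tall where move: 2
  they tall where: 2
3 duplicate windows → 25 − 3 = 22 distinct.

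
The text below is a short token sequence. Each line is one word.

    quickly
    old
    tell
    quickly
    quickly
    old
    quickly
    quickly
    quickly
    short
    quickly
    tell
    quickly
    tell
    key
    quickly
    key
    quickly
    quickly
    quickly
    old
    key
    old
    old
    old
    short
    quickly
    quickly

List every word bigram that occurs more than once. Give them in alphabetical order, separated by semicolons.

Bigram counts meeting the condition (more than once):
  key quickly: 2
  old old: 2
  quickly old: 3
  quickly quickly: 6
  quickly tell: 2
  short quickly: 2
  tell quickly: 2

key quickly; old old; quickly old; quickly quickly; quickly tell; short quickly; tell quickly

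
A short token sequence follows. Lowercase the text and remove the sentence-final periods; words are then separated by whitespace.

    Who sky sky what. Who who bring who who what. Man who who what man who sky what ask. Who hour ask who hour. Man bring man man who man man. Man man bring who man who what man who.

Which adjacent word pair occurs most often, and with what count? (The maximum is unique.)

"man who", 5 times

Bigram frequencies (highest first):
  man who: 5
  man man: 4
  who who: 3
  who what: 3
  what man: 3
  who sky: 2
  … (13 more, each ≤ 2)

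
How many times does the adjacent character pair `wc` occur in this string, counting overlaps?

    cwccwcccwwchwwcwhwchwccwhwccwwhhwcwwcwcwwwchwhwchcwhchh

Sliding a length-2 window over the 55 characters (54 positions):
  position 2–3: wc
  position 5–6: wc
  position 10–11: wc
  position 14–15: wc
  position 18–19: wc
  position 21–22: wc
  position 26–27: wc
  position 33–34: wc
  position 36–37: wc
  position 38–39: wc
  … (2 more)

12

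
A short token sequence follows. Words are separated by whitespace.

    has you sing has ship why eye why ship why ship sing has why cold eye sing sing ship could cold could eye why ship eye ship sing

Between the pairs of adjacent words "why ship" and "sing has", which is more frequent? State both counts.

"why ship": 3 occurrences
"sing has": 2 occurrences

"why ship" (3 vs 2)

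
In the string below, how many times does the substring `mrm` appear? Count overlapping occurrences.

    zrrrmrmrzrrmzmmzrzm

1

Sliding a length-3 window over the 19 characters (17 positions):
  position 5–7: mrm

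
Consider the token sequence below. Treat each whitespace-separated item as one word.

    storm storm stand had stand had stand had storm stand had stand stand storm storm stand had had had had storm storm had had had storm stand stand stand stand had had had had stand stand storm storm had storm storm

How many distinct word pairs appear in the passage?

9

41 tokens → 40 bigram windows in total.
Repeated bigrams (each contributes count−1 duplicates):
  had had: 8
  stand had: 6
  stand stand: 5
  storm storm: 5
  had stand: 4
  had storm: 4
  storm stand: 4
  stand storm: 2
  … (1 more repeated)
31 duplicate windows → 40 − 31 = 9 distinct.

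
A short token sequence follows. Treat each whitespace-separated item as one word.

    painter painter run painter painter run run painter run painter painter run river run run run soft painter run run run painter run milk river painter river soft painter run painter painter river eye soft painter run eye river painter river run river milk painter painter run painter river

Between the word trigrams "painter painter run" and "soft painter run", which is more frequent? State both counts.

"painter painter run": 4 occurrences
"soft painter run": 3 occurrences

"painter painter run" (4 vs 3)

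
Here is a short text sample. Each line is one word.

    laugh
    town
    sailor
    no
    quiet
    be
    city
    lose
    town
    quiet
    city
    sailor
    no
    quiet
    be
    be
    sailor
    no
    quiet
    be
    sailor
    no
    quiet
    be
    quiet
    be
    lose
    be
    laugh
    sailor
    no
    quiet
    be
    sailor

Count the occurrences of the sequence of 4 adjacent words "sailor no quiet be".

Scanning the 31 overlapping 4-gram windows for "sailor no quiet be":
  position 3–6: sailor no quiet be
  position 12–15: sailor no quiet be
  position 17–20: sailor no quiet be
  position 21–24: sailor no quiet be
  position 30–33: sailor no quiet be

5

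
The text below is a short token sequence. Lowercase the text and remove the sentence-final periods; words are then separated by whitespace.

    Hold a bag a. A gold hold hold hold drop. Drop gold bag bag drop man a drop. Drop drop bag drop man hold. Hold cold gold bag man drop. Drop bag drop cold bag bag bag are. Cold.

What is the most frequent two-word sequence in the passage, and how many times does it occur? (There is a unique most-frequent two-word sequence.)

Bigram frequencies (highest first):
  drop drop: 4
  hold hold: 3
  bag bag: 3
  bag drop: 3
  gold bag: 2
  drop man: 2
  … (20 more, each ≤ 2)

"drop drop", 4 times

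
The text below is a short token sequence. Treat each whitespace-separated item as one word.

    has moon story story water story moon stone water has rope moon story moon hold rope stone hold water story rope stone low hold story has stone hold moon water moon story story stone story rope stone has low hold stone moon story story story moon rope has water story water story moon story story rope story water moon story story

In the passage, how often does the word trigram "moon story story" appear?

5

Scanning the 59 overlapping trigram windows for "moon story story":
  position 2–4: moon story story
  position 31–33: moon story story
  position 42–44: moon story story
  position 53–55: moon story story
  position 59–61: moon story story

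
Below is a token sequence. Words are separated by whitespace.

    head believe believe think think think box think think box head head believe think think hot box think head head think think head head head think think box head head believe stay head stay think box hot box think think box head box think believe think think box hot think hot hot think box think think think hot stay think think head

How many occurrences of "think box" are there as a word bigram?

7

Scanning the 61 overlapping bigram windows for "think box":
  position 6–7: think box
  position 9–10: think box
  position 27–28: think box
  position 35–36: think box
  position 40–41: think box
  position 47–48: think box
  position 53–54: think box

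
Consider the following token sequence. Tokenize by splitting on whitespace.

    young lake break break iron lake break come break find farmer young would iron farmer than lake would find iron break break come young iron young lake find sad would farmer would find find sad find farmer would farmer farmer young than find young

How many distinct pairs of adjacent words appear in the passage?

44 tokens → 43 bigram windows in total.
Repeated bigrams (each contributes count−1 duplicates):
  break break: 2
  break come: 2
  farmer would: 2
  farmer young: 2
  find farmer: 2
  find sad: 2
  lake break: 2
  would farmer: 2
  … (2 more repeated)
10 duplicate windows → 43 − 10 = 33 distinct.

33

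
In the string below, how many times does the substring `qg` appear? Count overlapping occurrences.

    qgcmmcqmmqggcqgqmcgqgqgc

5

Sliding a length-2 window over the 24 characters (23 positions):
  position 1–2: qg
  position 10–11: qg
  position 14–15: qg
  position 20–21: qg
  position 22–23: qg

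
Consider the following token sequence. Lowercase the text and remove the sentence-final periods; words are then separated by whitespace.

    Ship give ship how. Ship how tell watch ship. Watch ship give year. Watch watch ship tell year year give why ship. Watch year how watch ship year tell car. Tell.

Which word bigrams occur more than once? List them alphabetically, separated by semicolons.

ship give; ship how; ship watch; watch ship

Bigram counts meeting the condition (more than once):
  ship give: 2
  ship how: 2
  ship watch: 2
  watch ship: 4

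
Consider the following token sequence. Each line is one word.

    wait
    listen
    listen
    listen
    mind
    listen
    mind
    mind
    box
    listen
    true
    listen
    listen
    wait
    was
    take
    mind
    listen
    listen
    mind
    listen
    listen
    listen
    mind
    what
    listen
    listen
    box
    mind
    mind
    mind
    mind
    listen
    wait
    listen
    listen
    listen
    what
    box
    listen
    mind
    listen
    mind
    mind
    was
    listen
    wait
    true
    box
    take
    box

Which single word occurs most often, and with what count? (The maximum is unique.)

"listen", 21 times

Unigram frequencies (highest first):
  listen: 21
  mind: 13
  box: 5
  wait: 4
  true: 2
  was: 2
  … (2 more, each ≤ 2)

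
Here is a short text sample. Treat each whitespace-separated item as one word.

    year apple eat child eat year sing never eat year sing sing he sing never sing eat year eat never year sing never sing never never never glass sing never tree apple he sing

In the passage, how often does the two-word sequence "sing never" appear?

5

Scanning the 33 overlapping bigram windows for "sing never":
  position 7–8: sing never
  position 14–15: sing never
  position 22–23: sing never
  position 24–25: sing never
  position 29–30: sing never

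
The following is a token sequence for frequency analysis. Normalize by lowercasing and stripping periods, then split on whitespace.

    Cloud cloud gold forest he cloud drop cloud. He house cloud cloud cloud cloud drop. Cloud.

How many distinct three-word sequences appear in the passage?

12

16 tokens → 14 trigram windows in total.
Repeated trigrams (each contributes count−1 duplicates):
  cloud cloud cloud: 2
  cloud drop cloud: 2
2 duplicate windows → 14 − 2 = 12 distinct.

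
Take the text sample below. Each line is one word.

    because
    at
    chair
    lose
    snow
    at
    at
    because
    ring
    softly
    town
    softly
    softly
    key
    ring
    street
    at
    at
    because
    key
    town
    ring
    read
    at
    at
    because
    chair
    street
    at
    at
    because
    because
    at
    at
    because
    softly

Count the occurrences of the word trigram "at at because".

Scanning the 34 overlapping trigram windows for "at at because":
  position 6–8: at at because
  position 17–19: at at because
  position 24–26: at at because
  position 29–31: at at because
  position 33–35: at at because

5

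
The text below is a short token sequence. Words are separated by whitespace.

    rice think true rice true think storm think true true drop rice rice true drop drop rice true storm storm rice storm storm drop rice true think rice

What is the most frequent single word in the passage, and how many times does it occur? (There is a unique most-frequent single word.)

"rice", 8 times

Unigram frequencies (highest first):
  rice: 8
  true: 7
  storm: 5
  think: 4
  drop: 4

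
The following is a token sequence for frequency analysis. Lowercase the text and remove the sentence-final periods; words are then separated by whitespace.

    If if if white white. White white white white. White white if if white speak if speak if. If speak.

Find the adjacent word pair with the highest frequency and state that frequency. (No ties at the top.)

Bigram frequencies (highest first):
  white white: 7
  if if: 4
  if white: 2
  speak if: 2
  if speak: 2
  white if: 1
  … (1 more, each ≤ 1)

"white white", 7 times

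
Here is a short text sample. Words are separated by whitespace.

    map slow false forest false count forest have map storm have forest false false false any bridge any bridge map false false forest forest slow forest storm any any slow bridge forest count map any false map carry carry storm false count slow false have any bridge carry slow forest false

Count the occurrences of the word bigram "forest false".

Scanning the 50 overlapping bigram windows for "forest false":
  position 4–5: forest false
  position 12–13: forest false
  position 50–51: forest false

3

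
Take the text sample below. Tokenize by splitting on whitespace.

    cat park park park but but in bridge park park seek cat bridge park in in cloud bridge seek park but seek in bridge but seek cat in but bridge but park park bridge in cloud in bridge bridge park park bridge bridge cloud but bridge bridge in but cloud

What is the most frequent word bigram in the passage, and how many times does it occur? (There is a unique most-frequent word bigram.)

Bigram frequencies (highest first):
  park park: 5
  in bridge: 3
  bridge park: 3
  bridge bridge: 3
  park but: 2
  seek cat: 2
  … (24 more, each ≤ 2)

"park park", 5 times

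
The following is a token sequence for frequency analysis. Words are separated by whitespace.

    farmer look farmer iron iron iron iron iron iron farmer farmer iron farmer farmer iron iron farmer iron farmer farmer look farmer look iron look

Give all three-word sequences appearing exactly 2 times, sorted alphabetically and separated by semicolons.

farmer farmer iron; farmer iron farmer; farmer iron iron; farmer look farmer; iron iron farmer

Trigram counts meeting the condition (exactly 2 times):
  farmer farmer iron: 2
  farmer iron farmer: 2
  farmer iron iron: 2
  farmer look farmer: 2
  iron iron farmer: 2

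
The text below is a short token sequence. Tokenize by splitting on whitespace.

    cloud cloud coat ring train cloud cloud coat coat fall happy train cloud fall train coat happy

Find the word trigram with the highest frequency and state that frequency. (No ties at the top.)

"cloud cloud coat", 2 times

Trigram frequencies (highest first):
  cloud cloud coat: 2
  cloud coat ring: 1
  coat ring train: 1
  ring train cloud: 1
  train cloud cloud: 1
  cloud coat coat: 1
  … (8 more, each ≤ 1)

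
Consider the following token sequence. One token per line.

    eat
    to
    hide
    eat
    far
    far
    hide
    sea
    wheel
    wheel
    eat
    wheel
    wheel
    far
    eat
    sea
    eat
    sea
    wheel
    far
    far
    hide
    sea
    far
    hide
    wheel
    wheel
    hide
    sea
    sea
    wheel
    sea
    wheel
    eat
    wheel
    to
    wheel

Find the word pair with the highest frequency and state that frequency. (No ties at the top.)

Bigram frequencies (highest first):
  sea wheel: 4
  far hide: 3
  hide sea: 3
  wheel wheel: 3
  far far: 2
  wheel eat: 2
  … (16 more, each ≤ 2)

"sea wheel", 4 times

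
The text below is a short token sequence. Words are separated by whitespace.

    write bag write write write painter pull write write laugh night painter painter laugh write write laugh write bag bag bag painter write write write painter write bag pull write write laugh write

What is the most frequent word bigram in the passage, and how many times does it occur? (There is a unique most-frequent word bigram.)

"write write", 7 times

Bigram frequencies (highest first):
  write write: 7
  write bag: 3
  write laugh: 3
  laugh write: 3
  write painter: 2
  pull write: 2
  … (10 more, each ≤ 2)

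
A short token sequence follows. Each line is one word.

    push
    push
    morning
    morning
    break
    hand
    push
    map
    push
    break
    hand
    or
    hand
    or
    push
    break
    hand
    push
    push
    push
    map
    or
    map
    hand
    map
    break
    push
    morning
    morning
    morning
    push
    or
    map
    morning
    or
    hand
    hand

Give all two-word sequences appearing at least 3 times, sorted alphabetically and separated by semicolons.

break hand; morning morning; push push

Bigram counts meeting the condition (at least 3 times):
  break hand: 3
  morning morning: 3
  push push: 3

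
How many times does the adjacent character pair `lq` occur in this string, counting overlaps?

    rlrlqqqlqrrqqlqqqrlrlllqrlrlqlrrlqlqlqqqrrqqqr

8

Sliding a length-2 window over the 46 characters (45 positions):
  position 4–5: lq
  position 8–9: lq
  position 14–15: lq
  position 23–24: lq
  position 28–29: lq
  position 33–34: lq
  position 35–36: lq
  position 37–38: lq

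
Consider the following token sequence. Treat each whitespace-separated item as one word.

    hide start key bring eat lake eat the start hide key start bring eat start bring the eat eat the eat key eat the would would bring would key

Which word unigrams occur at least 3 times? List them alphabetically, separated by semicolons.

Unigram counts meeting the condition (at least 3 times):
  bring: 4
  eat: 7
  key: 4
  start: 4
  the: 4
  would: 3

bring; eat; key; start; the; would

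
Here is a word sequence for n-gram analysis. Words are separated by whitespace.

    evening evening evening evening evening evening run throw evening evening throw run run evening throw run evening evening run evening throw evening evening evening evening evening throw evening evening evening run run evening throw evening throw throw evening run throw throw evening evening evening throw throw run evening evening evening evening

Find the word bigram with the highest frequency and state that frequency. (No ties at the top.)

"evening evening", 18 times

Bigram frequencies (highest first):
  evening evening: 18
  evening throw: 7
  throw evening: 6
  run evening: 5
  evening run: 4
  throw run: 3
  … (3 more, each ≤ 3)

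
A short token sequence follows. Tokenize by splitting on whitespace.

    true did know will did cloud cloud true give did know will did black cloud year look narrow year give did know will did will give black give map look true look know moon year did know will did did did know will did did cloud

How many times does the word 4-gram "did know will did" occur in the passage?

Scanning the 43 overlapping 4-gram windows for "did know will did":
  position 2–5: did know will did
  position 10–13: did know will did
  position 21–24: did know will did
  position 36–39: did know will did
  position 41–44: did know will did

5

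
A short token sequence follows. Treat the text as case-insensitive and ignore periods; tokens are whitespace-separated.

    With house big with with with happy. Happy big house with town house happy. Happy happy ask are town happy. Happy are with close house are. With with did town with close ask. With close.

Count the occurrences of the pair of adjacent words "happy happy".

Scanning the 34 overlapping bigram windows for "happy happy":
  position 7–8: happy happy
  position 14–15: happy happy
  position 15–16: happy happy
  position 20–21: happy happy

4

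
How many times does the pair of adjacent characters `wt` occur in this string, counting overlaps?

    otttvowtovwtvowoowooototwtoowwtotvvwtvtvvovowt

6

Sliding a length-2 window over the 46 characters (45 positions):
  position 7–8: wt
  position 11–12: wt
  position 25–26: wt
  position 30–31: wt
  position 36–37: wt
  position 45–46: wt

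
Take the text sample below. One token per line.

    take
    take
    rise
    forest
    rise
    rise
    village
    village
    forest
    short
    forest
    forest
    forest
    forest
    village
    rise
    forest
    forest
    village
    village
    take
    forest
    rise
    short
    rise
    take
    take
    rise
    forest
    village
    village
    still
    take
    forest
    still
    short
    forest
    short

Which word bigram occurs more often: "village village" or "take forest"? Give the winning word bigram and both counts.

"village village" (3 vs 2)

"village village": 3 occurrences
"take forest": 2 occurrences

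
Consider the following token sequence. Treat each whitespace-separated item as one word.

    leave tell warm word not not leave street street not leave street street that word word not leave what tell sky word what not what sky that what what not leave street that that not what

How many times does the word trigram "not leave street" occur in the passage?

Scanning the 34 overlapping trigram windows for "not leave street":
  position 6–8: not leave street
  position 10–12: not leave street
  position 30–32: not leave street

3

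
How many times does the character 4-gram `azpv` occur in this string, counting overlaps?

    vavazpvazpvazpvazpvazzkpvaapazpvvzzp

5

Sliding a length-4 window over the 36 characters (33 positions):
  position 4–7: azpv
  position 8–11: azpv
  position 12–15: azpv
  position 16–19: azpv
  position 29–32: azpv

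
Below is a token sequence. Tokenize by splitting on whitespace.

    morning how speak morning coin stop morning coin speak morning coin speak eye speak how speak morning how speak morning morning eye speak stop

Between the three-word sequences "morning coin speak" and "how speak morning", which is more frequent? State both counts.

"how speak morning" (3 vs 2)

"morning coin speak": 2 occurrences
"how speak morning": 3 occurrences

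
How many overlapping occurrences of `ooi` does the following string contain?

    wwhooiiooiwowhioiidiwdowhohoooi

Sliding a length-3 window over the 31 characters (29 positions):
  position 4–6: ooi
  position 8–10: ooi
  position 29–31: ooi

3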